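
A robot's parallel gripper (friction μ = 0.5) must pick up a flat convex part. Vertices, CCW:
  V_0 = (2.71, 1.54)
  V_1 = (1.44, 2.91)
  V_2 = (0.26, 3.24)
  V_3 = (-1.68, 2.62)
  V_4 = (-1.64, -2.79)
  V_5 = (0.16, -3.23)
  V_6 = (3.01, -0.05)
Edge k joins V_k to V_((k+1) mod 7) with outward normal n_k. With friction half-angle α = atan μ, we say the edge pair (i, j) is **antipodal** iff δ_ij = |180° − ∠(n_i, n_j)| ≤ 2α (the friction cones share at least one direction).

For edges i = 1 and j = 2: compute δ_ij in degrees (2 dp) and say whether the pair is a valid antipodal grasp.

α = atan 0.5 = 26.57°;  2α = 53.13°
edge 1: e_1 = (-1.18, +0.33);  n_1 = (+0.2693, +0.9630)
edge 2: e_2 = (-1.94, -0.62);  n_2 = (-0.3044, +0.9525)
∠(n_1, n_2) = 33.35°
δ = |180° − 33.35°| = 146.65°
146.65° > 2α = 53.13°  →  invalid

δ = 146.65°, invalid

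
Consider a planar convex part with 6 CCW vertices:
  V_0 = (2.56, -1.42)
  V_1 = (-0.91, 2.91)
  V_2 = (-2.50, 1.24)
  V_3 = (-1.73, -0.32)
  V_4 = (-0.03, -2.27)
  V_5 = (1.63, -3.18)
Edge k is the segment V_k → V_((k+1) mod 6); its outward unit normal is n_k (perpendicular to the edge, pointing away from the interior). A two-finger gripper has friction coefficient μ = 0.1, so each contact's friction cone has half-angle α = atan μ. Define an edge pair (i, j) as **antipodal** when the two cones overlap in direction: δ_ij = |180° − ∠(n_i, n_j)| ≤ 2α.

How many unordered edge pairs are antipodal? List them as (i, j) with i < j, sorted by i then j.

α = atan 0.1 = 5.71°;  2α = 11.42°
n_0 = (+0.7803, +0.6254)
n_1 = (-0.7242, +0.6895)
n_2 = (-0.8967, -0.4426)
n_3 = (-0.7538, -0.6571)
n_4 = (-0.4807, -0.8769)
n_5 = (+0.8842, -0.4672)
  (0,1): δ = 82.30°  ·
  (0,2): δ = 12.44°  ·
  (0,3): δ = 2.37°  ✓
  (0,4): δ = 22.56°  ·
  (0,5): δ = 113.44°  ·
  (1,2): δ = 110.14°  ·
  (1,3): δ = 95.32°  ·
  (1,4): δ = 75.14°  ·
  (1,5): δ = 15.74°  ·
  (2,3): δ = 165.19°  ·
  (2,4): δ = 145.00°  ·
  (2,5): δ = 54.12°  ·
  (3,4): δ = 159.81°  ·
  (3,5): δ = 68.93°  ·
  (4,5): δ = 89.12°  ·
antipodal pairs: 1

count = 1; pairs: (0,3)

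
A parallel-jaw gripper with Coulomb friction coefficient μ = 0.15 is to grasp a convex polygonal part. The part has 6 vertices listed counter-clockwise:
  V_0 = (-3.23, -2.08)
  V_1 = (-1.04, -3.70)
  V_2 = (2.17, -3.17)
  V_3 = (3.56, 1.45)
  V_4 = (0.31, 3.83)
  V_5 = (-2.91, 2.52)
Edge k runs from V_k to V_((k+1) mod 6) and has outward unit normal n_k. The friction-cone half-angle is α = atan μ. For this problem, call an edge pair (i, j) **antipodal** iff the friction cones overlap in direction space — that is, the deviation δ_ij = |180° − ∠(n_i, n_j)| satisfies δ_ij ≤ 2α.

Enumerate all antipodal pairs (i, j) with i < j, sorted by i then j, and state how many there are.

count = 3; pairs: (0,3), (1,4), (2,5)

α = atan 0.15 = 8.53°;  2α = 17.06°
n_0 = (-0.5947, -0.8039)
n_1 = (+0.1629, -0.9866)
n_2 = (+0.9576, -0.2881)
n_3 = (+0.5908, +0.8068)
n_4 = (-0.3768, +0.9263)
n_5 = (-0.9976, +0.0694)
  (0,1): δ = 134.13°  ·
  (0,2): δ = 70.25°  ·
  (0,3): δ = 0.28°  ✓
  (0,4): δ = 58.63°  ·
  (0,5): δ = 122.51°  ·
  (1,2): δ = 116.12°  ·
  (1,3): δ = 45.59°  ·
  (1,4): δ = 12.76°  ✓
  (1,5): δ = 76.65°  ·
  (2,3): δ = 109.47°  ·
  (2,4): δ = 51.12°  ·
  (2,5): δ = 12.77°  ✓
  (3,4): δ = 121.65°  ·
  (3,5): δ = 57.76°  ·
  (4,5): δ = 116.12°  ·
antipodal pairs: 3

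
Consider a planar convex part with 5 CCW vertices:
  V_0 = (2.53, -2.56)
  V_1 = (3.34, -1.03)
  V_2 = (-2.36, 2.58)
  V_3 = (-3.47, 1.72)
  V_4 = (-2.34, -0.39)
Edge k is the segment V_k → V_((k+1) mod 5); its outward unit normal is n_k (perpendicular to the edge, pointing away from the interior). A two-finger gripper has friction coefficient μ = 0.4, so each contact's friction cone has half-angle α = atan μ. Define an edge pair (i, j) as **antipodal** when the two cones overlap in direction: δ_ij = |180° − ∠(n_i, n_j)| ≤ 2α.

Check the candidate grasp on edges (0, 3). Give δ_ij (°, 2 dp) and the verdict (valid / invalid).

α = atan 0.4 = 21.80°;  2α = 43.60°
edge 0: e_0 = (+0.81, +1.53);  n_0 = (+0.8838, -0.4679)
edge 3: e_3 = (+1.13, -2.11);  n_3 = (-0.8815, -0.4721)
∠(n_0, n_3) = 123.93°
δ = |180° − 123.93°| = 56.07°
56.07° > 2α = 43.60°  →  invalid

δ = 56.07°, invalid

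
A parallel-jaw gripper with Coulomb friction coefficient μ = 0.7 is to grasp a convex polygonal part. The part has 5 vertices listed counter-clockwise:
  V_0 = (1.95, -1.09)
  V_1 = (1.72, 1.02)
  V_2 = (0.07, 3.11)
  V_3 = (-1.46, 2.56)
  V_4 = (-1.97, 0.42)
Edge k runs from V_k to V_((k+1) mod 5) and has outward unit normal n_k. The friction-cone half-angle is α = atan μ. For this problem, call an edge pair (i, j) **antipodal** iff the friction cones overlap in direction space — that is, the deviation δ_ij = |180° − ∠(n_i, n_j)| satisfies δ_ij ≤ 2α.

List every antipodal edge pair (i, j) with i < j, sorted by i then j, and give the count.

count = 5; pairs: (0,3), (0,4), (1,3), (1,4), (2,4)

α = atan 0.7 = 34.99°;  2α = 69.98°
n_0 = (+0.9941, +0.1084)
n_1 = (+0.7849, +0.6196)
n_2 = (-0.3383, +0.9410)
n_3 = (-0.9728, +0.2318)
n_4 = (-0.3595, -0.9332)
  (0,1): δ = 147.93°  ·
  (0,2): δ = 76.45°  ·
  (0,3): δ = 19.63°  ✓
  (0,4): δ = 62.71°  ✓
  (1,2): δ = 108.52°  ·
  (1,3): δ = 51.69°  ✓
  (1,4): δ = 30.64°  ✓
  (2,3): δ = 123.18°  ·
  (2,4): δ = 40.84°  ✓
  (3,4): δ = 97.66°  ·
antipodal pairs: 5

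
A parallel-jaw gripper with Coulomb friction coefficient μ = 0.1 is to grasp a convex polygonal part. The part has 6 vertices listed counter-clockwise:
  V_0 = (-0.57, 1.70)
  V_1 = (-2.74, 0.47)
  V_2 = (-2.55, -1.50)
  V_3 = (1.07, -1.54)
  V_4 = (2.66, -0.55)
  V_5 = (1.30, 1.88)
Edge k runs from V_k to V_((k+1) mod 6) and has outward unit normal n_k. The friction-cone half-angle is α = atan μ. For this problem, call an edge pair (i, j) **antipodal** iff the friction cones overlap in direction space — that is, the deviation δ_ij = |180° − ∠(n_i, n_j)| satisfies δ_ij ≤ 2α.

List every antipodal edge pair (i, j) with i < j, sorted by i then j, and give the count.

count = 2; pairs: (0,3), (2,5)

α = atan 0.1 = 5.71°;  2α = 11.42°
n_0 = (-0.4931, +0.8700)
n_1 = (-0.9954, -0.0960)
n_2 = (-0.0110, -0.9999)
n_3 = (+0.5286, -0.8489)
n_4 = (+0.8726, +0.4884)
n_5 = (-0.0958, +0.9954)
  (0,1): δ = 114.04°  ·
  (0,2): δ = 30.18°  ·
  (0,3): δ = 2.36°  ✓
  (0,4): δ = 89.69°  ·
  (0,5): δ = 155.95°  ·
  (1,2): δ = 96.14°  ·
  (1,3): δ = 63.60°  ·
  (1,4): δ = 23.73°  ·
  (1,5): δ = 89.99°  ·
  (2,3): δ = 147.46°  ·
  (2,4): δ = 60.13°  ·
  (2,5): δ = 6.13°  ✓
  (3,4): δ = 92.67°  ·
  (3,5): δ = 26.41°  ·
  (4,5): δ = 113.74°  ·
antipodal pairs: 2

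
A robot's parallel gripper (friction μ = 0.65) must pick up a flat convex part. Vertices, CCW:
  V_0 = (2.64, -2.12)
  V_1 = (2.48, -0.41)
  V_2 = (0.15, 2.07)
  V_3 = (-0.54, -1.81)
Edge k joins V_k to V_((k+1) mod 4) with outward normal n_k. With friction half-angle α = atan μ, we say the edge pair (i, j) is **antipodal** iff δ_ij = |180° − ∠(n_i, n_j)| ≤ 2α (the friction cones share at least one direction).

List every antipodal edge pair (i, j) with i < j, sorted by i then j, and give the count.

α = atan 0.65 = 33.02°;  2α = 66.05°
n_0 = (+0.9957, +0.0932)
n_1 = (+0.7288, +0.6847)
n_2 = (-0.9846, +0.1751)
n_3 = (-0.0970, -0.9953)
  (0,1): δ = 142.13°  ·
  (0,2): δ = 15.43°  ✓
  (0,3): δ = 79.09°  ·
  (1,2): δ = 53.30°  ✓
  (1,3): δ = 41.22°  ✓
  (2,3): δ = 85.48°  ·
antipodal pairs: 3

count = 3; pairs: (0,2), (1,2), (1,3)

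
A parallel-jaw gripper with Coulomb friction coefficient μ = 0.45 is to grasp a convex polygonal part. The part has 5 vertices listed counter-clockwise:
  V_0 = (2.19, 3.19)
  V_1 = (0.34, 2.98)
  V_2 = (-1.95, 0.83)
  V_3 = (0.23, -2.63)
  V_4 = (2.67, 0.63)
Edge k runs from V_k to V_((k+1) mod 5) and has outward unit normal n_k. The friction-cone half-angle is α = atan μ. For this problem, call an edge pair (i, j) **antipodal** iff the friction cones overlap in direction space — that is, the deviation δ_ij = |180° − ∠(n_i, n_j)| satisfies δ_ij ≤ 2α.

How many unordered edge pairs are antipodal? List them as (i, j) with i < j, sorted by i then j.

count = 3; pairs: (0,3), (1,3), (2,4)

α = atan 0.45 = 24.23°;  2α = 48.46°
n_0 = (-0.1128, +0.9936)
n_1 = (-0.6845, +0.7290)
n_2 = (-0.8461, -0.5331)
n_3 = (+0.8006, -0.5992)
n_4 = (+0.9829, +0.1843)
  (0,1): δ = 143.28°  ·
  (0,2): δ = 64.26°  ·
  (0,3): δ = 46.71°  ✓
  (0,4): δ = 94.14°  ·
  (1,2): δ = 100.98°  ·
  (1,3): δ = 9.99°  ✓
  (1,4): δ = 57.43°  ·
  (2,3): δ = 69.03°  ·
  (2,4): δ = 21.59°  ✓
  (3,4): δ = 132.57°  ·
antipodal pairs: 3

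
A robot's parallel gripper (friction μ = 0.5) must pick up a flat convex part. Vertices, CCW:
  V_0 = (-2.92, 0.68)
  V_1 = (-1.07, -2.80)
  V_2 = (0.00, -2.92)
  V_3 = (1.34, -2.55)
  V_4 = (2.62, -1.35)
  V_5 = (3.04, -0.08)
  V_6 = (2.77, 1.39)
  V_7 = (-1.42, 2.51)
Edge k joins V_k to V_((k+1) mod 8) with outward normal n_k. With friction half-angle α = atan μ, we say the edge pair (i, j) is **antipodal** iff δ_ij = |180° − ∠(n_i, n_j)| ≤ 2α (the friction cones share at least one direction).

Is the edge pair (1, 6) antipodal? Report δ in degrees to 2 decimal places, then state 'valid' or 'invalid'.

α = atan 0.5 = 26.57°;  2α = 53.13°
edge 1: e_1 = (+1.07, -0.12);  n_1 = (-0.1115, -0.9938)
edge 6: e_6 = (-4.19, +1.12);  n_6 = (+0.2582, +0.9661)
∠(n_1, n_6) = 171.43°
δ = |180° − 171.43°| = 8.57°
8.57° ≤ 2α = 53.13°  →  valid

δ = 8.57°, valid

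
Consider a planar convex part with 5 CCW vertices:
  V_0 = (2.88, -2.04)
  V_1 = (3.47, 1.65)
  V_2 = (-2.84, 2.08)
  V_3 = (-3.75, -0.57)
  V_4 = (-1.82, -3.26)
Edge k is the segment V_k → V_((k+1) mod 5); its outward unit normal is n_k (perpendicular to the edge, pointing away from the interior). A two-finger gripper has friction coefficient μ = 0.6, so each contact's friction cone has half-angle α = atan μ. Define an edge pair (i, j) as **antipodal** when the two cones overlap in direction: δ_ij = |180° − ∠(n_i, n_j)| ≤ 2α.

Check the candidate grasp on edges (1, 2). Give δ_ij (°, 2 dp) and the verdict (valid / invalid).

δ = 105.05°, invalid

α = atan 0.6 = 30.96°;  2α = 61.93°
edge 1: e_1 = (-6.31, +0.43);  n_1 = (+0.0680, +0.9977)
edge 2: e_2 = (-0.91, -2.65);  n_2 = (-0.9458, +0.3248)
∠(n_1, n_2) = 74.95°
δ = |180° − 74.95°| = 105.05°
105.05° > 2α = 61.93°  →  invalid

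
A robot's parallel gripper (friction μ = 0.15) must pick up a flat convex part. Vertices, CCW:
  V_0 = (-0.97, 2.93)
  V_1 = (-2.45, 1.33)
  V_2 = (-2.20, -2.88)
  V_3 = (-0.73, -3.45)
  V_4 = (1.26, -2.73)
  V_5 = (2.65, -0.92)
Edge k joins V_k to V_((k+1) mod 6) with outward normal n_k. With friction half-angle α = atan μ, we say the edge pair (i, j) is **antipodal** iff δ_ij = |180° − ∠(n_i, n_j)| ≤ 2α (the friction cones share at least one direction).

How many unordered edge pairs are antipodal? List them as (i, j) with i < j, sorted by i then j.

α = atan 0.15 = 8.53°;  2α = 17.06°
n_0 = (-0.7341, +0.6790)
n_1 = (-0.9982, -0.0593)
n_2 = (-0.3615, -0.9324)
n_3 = (+0.3402, -0.9403)
n_4 = (+0.7931, -0.6091)
n_5 = (+0.7285, +0.6850)
  (0,1): δ = 133.83°  ·
  (0,2): δ = 68.43°  ·
  (0,3): δ = 27.34°  ·
  (0,4): δ = 5.25°  ✓
  (0,5): δ = 86.01°  ·
  (1,2): δ = 114.59°  ·
  (1,3): δ = 73.51°  ·
  (1,4): δ = 40.92°  ·
  (1,5): δ = 39.84°  ·
  (2,3): δ = 138.92°  ·
  (2,4): δ = 106.33°  ·
  (2,5): δ = 25.57°  ·
  (3,4): δ = 147.41°  ·
  (3,5): δ = 66.65°  ·
  (4,5): δ = 99.24°  ·
antipodal pairs: 1

count = 1; pairs: (0,4)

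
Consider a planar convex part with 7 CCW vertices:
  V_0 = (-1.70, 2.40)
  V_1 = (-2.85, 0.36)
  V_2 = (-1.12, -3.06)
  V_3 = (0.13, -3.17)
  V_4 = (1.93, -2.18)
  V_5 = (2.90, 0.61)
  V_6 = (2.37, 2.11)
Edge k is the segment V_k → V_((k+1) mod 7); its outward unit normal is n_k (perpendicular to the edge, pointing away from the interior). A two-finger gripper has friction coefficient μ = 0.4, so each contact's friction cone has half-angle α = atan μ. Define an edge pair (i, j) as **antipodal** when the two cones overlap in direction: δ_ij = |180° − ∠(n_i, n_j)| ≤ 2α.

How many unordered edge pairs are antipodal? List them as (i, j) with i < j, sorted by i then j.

count = 5; pairs: (0,3), (0,4), (1,5), (2,6), (3,6)

α = atan 0.4 = 21.80°;  2α = 43.60°
n_0 = (-0.8711, +0.4911)
n_1 = (-0.8923, -0.4514)
n_2 = (-0.0877, -0.9962)
n_3 = (+0.4819, -0.8762)
n_4 = (+0.9445, -0.3284)
n_5 = (+0.9429, +0.3331)
n_6 = (+0.0711, +0.9975)
  (0,1): δ = 123.76°  ·
  (0,2): δ = 65.62°  ·
  (0,3): δ = 31.78°  ✓
  (0,4): δ = 10.24°  ✓
  (0,5): δ = 48.87°  ·
  (0,6): δ = 115.34°  ·
  (1,2): δ = 121.86°  ·
  (1,3): δ = 88.02°  ·
  (1,4): δ = 46.00°  ·
  (1,5): δ = 7.37°  ✓
  (1,6): δ = 59.09°  ·
  (2,3): δ = 146.16°  ·
  (2,4): δ = 104.14°  ·
  (2,5): δ = 65.51°  ·
  (2,6): δ = 0.95°  ✓
  (3,4): δ = 137.98°  ·
  (3,5): δ = 99.35°  ·
  (3,6): δ = 32.89°  ✓
  (4,5): δ = 141.37°  ·
  (4,6): δ = 74.90°  ·
  (5,6): δ = 113.54°  ·
antipodal pairs: 5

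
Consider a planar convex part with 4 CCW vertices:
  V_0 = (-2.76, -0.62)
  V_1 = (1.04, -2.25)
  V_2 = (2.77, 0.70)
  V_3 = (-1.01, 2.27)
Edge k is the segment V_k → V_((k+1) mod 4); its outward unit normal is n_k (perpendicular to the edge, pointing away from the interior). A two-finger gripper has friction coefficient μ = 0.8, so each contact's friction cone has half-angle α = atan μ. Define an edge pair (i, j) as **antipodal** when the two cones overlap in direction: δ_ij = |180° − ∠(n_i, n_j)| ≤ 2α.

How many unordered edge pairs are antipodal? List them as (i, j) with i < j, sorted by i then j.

count = 2; pairs: (0,2), (1,3)

α = atan 0.8 = 38.66°;  2α = 77.32°
n_0 = (-0.3942, -0.9190)
n_1 = (+0.8626, -0.5059)
n_2 = (+0.3836, +0.9235)
n_3 = (-0.8554, +0.5180)
  (0,1): δ = 97.17°  ·
  (0,2): δ = 0.66°  ✓
  (0,3): δ = 82.02°  ·
  (1,2): δ = 82.17°  ·
  (1,3): δ = 0.81°  ✓
  (2,3): δ = 98.64°  ·
antipodal pairs: 2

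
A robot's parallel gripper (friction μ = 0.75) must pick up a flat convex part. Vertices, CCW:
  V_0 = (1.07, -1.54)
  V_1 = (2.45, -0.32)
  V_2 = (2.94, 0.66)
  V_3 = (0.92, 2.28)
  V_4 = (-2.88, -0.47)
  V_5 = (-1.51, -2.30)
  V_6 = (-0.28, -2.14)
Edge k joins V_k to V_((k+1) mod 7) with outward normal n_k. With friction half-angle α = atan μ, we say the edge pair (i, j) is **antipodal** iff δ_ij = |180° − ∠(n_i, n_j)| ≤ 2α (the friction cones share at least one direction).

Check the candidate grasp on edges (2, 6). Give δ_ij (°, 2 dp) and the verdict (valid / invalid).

α = atan 0.75 = 36.87°;  2α = 73.74°
edge 2: e_2 = (-2.02, +1.62);  n_2 = (+0.6256, +0.7801)
edge 6: e_6 = (+1.35, +0.60);  n_6 = (+0.4061, -0.9138)
∠(n_2, n_6) = 117.31°
δ = |180° − 117.31°| = 62.69°
62.69° ≤ 2α = 73.74°  →  valid

δ = 62.69°, valid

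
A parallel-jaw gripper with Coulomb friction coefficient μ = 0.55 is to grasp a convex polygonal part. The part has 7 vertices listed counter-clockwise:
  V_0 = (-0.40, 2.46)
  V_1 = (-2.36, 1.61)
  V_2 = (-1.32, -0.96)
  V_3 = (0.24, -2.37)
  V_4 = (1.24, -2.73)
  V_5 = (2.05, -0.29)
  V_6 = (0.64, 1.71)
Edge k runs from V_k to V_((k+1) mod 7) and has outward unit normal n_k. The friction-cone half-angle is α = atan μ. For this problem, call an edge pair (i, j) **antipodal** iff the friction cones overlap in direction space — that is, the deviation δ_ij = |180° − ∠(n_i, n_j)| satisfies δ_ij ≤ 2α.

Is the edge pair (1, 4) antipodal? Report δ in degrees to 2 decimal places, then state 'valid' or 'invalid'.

δ = 40.40°, valid

α = atan 0.55 = 28.81°;  2α = 57.62°
edge 1: e_1 = (+1.04, -2.57);  n_1 = (-0.9270, -0.3751)
edge 4: e_4 = (+0.81, +2.44);  n_4 = (+0.9491, -0.3151)
∠(n_1, n_4) = 139.60°
δ = |180° − 139.60°| = 40.40°
40.40° ≤ 2α = 57.62°  →  valid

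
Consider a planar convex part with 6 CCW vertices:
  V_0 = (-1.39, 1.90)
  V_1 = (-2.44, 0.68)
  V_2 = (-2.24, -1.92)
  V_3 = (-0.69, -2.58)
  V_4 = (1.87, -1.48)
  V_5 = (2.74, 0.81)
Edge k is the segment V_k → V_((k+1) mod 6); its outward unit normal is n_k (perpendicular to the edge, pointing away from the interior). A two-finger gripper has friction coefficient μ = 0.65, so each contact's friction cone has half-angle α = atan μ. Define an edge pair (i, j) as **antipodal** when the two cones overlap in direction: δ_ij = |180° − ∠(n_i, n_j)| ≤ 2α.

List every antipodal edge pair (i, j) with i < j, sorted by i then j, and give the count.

count = 5; pairs: (0,3), (0,4), (1,4), (2,5), (3,5)

α = atan 0.65 = 33.02°;  2α = 66.05°
n_0 = (-0.7579, +0.6523)
n_1 = (-0.9971, -0.0767)
n_2 = (-0.3918, -0.9201)
n_3 = (+0.3948, -0.9188)
n_4 = (+0.9348, -0.3551)
n_5 = (+0.2552, +0.9669)
  (0,1): δ = 134.88°  ·
  (0,2): δ = 72.35°  ·
  (0,3): δ = 26.03°  ✓
  (0,4): δ = 19.91°  ✓
  (0,5): δ = 115.93°  ·
  (1,2): δ = 117.46°  ·
  (1,3): δ = 71.15°  ·
  (1,4): δ = 25.20°  ✓
  (1,5): δ = 70.82°  ·
  (2,3): δ = 133.68°  ·
  (2,4): δ = 87.74°  ·
  (2,5): δ = 8.28°  ✓
  (3,4): δ = 134.06°  ·
  (3,5): δ = 38.04°  ✓
  (4,5): δ = 83.98°  ·
antipodal pairs: 5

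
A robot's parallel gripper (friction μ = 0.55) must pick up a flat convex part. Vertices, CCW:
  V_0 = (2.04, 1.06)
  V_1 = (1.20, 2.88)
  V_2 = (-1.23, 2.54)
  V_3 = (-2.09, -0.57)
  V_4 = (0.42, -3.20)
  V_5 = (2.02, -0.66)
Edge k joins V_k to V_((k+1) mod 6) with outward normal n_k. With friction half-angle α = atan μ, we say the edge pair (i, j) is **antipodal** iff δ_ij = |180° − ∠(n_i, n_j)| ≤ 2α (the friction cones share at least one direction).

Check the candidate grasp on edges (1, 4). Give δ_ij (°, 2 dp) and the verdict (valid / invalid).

δ = 49.83°, valid

α = atan 0.55 = 28.81°;  2α = 57.62°
edge 1: e_1 = (-2.43, -0.34);  n_1 = (-0.1386, +0.9904)
edge 4: e_4 = (+1.60, +2.54);  n_4 = (+0.8461, -0.5330)
∠(n_1, n_4) = 130.17°
δ = |180° − 130.17°| = 49.83°
49.83° ≤ 2α = 57.62°  →  valid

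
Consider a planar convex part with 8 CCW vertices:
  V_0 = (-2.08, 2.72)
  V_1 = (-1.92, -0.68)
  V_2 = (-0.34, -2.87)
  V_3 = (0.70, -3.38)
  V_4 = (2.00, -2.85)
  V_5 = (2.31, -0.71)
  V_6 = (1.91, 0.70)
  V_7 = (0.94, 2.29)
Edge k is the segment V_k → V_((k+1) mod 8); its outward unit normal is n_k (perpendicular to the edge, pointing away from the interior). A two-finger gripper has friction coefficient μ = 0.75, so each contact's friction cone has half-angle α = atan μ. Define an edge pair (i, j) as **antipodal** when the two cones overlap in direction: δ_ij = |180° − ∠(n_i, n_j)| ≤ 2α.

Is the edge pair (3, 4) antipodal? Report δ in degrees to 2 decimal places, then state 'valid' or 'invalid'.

α = atan 0.75 = 36.87°;  2α = 73.74°
edge 3: e_3 = (+1.30, +0.53);  n_3 = (+0.3775, -0.9260)
edge 4: e_4 = (+0.31, +2.14);  n_4 = (+0.9897, -0.1434)
∠(n_3, n_4) = 59.58°
δ = |180° − 59.58°| = 120.42°
120.42° > 2α = 73.74°  →  invalid

δ = 120.42°, invalid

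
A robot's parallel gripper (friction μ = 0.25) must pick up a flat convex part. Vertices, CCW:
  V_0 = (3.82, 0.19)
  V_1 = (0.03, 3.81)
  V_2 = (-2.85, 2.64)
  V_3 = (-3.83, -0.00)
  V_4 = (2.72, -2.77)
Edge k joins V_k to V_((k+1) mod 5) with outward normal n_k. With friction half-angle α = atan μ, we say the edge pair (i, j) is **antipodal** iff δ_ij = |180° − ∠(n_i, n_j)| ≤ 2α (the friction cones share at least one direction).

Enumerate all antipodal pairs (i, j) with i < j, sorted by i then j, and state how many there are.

count = 2; pairs: (0,3), (2,4)

α = atan 0.25 = 14.04°;  2α = 28.07°
n_0 = (+0.6907, +0.7231)
n_1 = (-0.3764, +0.9265)
n_2 = (-0.9375, +0.3480)
n_3 = (-0.3895, -0.9210)
n_4 = (+0.9374, -0.3483)
  (0,1): δ = 114.20°  ·
  (0,2): δ = 66.68°  ·
  (0,3): δ = 20.76°  ✓
  (0,4): δ = 113.30°  ·
  (1,2): δ = 132.47°  ·
  (1,3): δ = 45.03°  ·
  (1,4): δ = 47.50°  ·
  (2,3): δ = 92.56°  ·
  (2,4): δ = 0.02°  ✓
  (3,4): δ = 87.46°  ·
antipodal pairs: 2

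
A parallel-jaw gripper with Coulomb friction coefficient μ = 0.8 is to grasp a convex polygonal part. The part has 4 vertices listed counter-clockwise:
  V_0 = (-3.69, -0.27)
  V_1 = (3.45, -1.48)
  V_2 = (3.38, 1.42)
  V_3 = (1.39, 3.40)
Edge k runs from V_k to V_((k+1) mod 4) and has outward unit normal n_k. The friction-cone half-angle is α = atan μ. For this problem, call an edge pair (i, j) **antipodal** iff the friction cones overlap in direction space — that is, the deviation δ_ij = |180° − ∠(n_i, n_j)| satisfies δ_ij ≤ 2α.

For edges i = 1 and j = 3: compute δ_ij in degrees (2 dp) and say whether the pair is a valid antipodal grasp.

δ = 55.54°, valid

α = atan 0.8 = 38.66°;  2α = 77.32°
edge 1: e_1 = (-0.07, +2.90);  n_1 = (+0.9997, +0.0241)
edge 3: e_3 = (-5.08, -3.67);  n_3 = (-0.5856, +0.8106)
∠(n_1, n_3) = 124.46°
δ = |180° − 124.46°| = 55.54°
55.54° ≤ 2α = 77.32°  →  valid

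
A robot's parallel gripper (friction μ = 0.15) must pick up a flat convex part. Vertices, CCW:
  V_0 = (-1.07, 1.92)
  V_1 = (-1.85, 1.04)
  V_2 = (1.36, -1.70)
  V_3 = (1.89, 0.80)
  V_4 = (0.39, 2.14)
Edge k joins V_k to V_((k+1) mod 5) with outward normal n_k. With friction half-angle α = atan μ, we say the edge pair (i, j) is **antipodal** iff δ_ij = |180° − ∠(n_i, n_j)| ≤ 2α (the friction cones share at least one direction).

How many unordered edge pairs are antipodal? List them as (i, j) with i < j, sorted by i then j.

α = atan 0.15 = 8.53°;  2α = 17.06°
n_0 = (-0.7483, +0.6633)
n_1 = (-0.6492, -0.7606)
n_2 = (+0.9783, -0.2074)
n_3 = (+0.6662, +0.7458)
n_4 = (-0.1490, +0.9888)
  (0,1): δ = 88.93°  ·
  (0,2): δ = 29.58°  ·
  (0,3): δ = 89.78°  ·
  (0,4): δ = 140.12°  ·
  (1,2): δ = 61.49°  ·
  (1,3): δ = 1.29°  ✓
  (1,4): δ = 49.05°  ·
  (2,3): δ = 119.81°  ·
  (2,4): δ = 69.46°  ·
  (3,4): δ = 129.66°  ·
antipodal pairs: 1

count = 1; pairs: (1,3)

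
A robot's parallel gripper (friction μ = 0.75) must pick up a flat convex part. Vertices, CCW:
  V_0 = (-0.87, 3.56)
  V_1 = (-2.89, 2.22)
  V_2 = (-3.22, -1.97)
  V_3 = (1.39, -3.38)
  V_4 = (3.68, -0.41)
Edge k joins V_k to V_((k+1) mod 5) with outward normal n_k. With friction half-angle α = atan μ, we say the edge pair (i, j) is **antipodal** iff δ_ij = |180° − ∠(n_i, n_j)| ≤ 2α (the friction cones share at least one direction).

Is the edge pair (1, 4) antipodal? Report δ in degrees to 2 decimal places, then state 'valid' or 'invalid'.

δ = 53.40°, valid

α = atan 0.75 = 36.87°;  2α = 73.74°
edge 1: e_1 = (-0.33, -4.19);  n_1 = (-0.9969, +0.0785)
edge 4: e_4 = (-4.55, +3.97);  n_4 = (+0.6574, +0.7535)
∠(n_1, n_4) = 126.60°
δ = |180° − 126.60°| = 53.40°
53.40° ≤ 2α = 73.74°  →  valid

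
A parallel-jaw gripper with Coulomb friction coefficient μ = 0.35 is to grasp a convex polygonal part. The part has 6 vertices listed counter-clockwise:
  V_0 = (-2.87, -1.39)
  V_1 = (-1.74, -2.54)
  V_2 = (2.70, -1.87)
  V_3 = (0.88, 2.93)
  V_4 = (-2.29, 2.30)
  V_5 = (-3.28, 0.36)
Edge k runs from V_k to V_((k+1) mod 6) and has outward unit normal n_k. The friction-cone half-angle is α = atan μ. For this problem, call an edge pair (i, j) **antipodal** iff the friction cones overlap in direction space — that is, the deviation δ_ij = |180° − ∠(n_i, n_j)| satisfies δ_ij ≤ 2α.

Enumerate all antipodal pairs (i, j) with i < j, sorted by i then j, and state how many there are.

α = atan 0.35 = 19.29°;  2α = 38.58°
n_0 = (-0.7133, -0.7009)
n_1 = (+0.1492, -0.9888)
n_2 = (+0.9350, +0.3545)
n_3 = (-0.1949, +0.9808)
n_4 = (-0.8907, +0.4545)
n_5 = (-0.9736, -0.2281)
  (0,1): δ = 125.92°  ·
  (0,2): δ = 23.73°  ✓
  (0,3): δ = 56.74°  ·
  (0,4): δ = 108.47°  ·
  (0,5): δ = 148.69°  ·
  (1,2): δ = 77.82°  ·
  (1,3): δ = 2.66°  ✓
  (1,4): δ = 54.38°  ·
  (1,5): δ = 94.60°  ·
  (2,3): δ = 99.52°  ·
  (2,4): δ = 47.80°  ·
  (2,5): δ = 7.58°  ✓
  (3,4): δ = 128.28°  ·
  (3,5): δ = 88.05°  ·
  (4,5): δ = 139.78°  ·
antipodal pairs: 3

count = 3; pairs: (0,2), (1,3), (2,5)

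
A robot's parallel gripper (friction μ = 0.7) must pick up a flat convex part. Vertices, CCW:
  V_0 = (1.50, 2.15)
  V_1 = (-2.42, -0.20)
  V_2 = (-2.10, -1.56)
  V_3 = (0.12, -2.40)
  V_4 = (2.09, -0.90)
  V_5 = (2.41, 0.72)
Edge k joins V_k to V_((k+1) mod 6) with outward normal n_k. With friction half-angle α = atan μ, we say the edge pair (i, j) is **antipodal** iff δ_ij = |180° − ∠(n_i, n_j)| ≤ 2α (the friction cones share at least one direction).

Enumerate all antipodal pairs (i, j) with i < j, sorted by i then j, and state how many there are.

count = 7; pairs: (0,2), (0,3), (0,4), (1,3), (1,4), (1,5), (2,5)

α = atan 0.7 = 34.99°;  2α = 69.98°
n_0 = (-0.5142, +0.8577)
n_1 = (-0.9734, -0.2290)
n_2 = (-0.3539, -0.9353)
n_3 = (+0.6058, -0.7956)
n_4 = (+0.9810, -0.1938)
n_5 = (+0.8437, +0.5369)
  (0,1): δ = 107.70°  ·
  (0,2): δ = 51.67°  ✓
  (0,3): δ = 6.34°  ✓
  (0,4): δ = 47.88°  ✓
  (0,5): δ = 91.53°  ·
  (1,2): δ = 123.97°  ·
  (1,3): δ = 65.95°  ✓
  (1,4): δ = 24.41°  ✓
  (1,5): δ = 19.23°  ✓
  (2,3): δ = 121.99°  ·
  (2,4): δ = 80.45°  ·
  (2,5): δ = 36.80°  ✓
  (3,4): δ = 138.46°  ·
  (3,5): δ = 94.82°  ·
  (4,5): δ = 136.35°  ·
antipodal pairs: 7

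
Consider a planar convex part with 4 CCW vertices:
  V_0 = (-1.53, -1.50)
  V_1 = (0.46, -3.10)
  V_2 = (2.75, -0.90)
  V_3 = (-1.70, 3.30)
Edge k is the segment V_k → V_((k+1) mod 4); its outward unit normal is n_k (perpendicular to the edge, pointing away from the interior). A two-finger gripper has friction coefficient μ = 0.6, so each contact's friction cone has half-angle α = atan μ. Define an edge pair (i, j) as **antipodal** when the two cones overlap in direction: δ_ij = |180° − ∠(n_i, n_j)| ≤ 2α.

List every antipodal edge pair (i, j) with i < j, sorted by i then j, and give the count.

count = 3; pairs: (0,2), (1,3), (2,3)

α = atan 0.6 = 30.96°;  2α = 61.93°
n_0 = (-0.6266, -0.7793)
n_1 = (+0.6928, -0.7211)
n_2 = (+0.6864, +0.7272)
n_3 = (-0.9994, -0.0354)
  (0,1): δ = 97.35°  ·
  (0,2): δ = 4.54°  ✓
  (0,3): δ = 130.83°  ·
  (1,2): δ = 87.20°  ·
  (1,3): δ = 48.18°  ✓
  (2,3): δ = 44.63°  ✓
antipodal pairs: 3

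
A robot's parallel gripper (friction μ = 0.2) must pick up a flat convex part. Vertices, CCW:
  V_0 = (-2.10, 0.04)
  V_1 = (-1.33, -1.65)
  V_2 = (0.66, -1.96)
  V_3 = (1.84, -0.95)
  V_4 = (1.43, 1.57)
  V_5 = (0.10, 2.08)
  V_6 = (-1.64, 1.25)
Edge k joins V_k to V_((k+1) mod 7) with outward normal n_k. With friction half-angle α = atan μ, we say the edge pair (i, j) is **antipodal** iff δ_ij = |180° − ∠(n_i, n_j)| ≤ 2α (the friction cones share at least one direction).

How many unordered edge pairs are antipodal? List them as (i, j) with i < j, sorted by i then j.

α = atan 0.2 = 11.31°;  2α = 22.62°
n_0 = (-0.9100, -0.4146)
n_1 = (-0.1539, -0.9881)
n_2 = (+0.6503, -0.7597)
n_3 = (+0.9870, +0.1606)
n_4 = (+0.3580, +0.9337)
n_5 = (-0.4305, +0.9026)
n_6 = (-0.9347, +0.3554)
  (0,1): δ = 123.35°  ·
  (0,2): δ = 73.93°  ·
  (0,3): δ = 15.25°  ✓
  (0,4): δ = 44.53°  ·
  (0,5): δ = 91.01°  ·
  (0,6): δ = 134.69°  ·
  (1,2): δ = 130.58°  ·
  (1,3): δ = 71.90°  ·
  (1,4): δ = 12.13°  ✓
  (1,5): δ = 34.36°  ·
  (1,6): δ = 78.04°  ·
  (2,3): δ = 121.32°  ·
  (2,4): δ = 61.54°  ·
  (2,5): δ = 15.06°  ✓
  (2,6): δ = 28.62°  ·
  (3,4): δ = 120.22°  ·
  (3,5): δ = 73.74°  ·
  (3,6): δ = 30.06°  ·
  (4,5): δ = 133.52°  ·
  (4,6): δ = 89.84°  ·
  (5,6): δ = 136.32°  ·
antipodal pairs: 3

count = 3; pairs: (0,3), (1,4), (2,5)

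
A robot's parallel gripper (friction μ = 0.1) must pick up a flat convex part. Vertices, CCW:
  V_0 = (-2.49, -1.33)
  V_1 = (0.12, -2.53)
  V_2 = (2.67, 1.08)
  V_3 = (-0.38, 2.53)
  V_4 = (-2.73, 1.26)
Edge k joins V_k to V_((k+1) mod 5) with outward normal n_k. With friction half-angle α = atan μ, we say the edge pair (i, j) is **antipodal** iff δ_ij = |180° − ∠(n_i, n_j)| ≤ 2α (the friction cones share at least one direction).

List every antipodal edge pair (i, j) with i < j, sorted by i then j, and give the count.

count = 1; pairs: (0,2)

α = atan 0.1 = 5.71°;  2α = 11.42°
n_0 = (-0.4177, -0.9086)
n_1 = (+0.8168, -0.5769)
n_2 = (+0.4294, +0.9031)
n_3 = (-0.4754, +0.8797)
n_4 = (-0.9957, -0.0923)
  (0,1): δ = 100.54°  ·
  (0,2): δ = 0.74°  ✓
  (0,3): δ = 53.08°  ·
  (0,4): δ = 119.99°  ·
  (1,2): δ = 80.19°  ·
  (1,3): δ = 26.38°  ·
  (1,4): δ = 40.53°  ·
  (2,3): δ = 126.19°  ·
  (2,4): δ = 59.28°  ·
  (3,4): δ = 113.09°  ·
antipodal pairs: 1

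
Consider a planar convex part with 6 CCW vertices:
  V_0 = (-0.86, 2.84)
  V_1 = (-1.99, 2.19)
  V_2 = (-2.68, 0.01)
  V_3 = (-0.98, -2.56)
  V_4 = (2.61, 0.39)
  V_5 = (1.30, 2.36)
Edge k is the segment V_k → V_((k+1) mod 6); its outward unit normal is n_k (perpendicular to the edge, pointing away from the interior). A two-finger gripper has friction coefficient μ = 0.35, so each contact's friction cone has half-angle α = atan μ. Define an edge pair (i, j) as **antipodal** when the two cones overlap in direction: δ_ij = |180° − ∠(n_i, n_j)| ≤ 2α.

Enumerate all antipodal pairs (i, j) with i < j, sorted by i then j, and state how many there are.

α = atan 0.35 = 19.29°;  2α = 38.58°
n_0 = (-0.4986, +0.8668)
n_1 = (-0.9534, +0.3018)
n_2 = (-0.8340, -0.5517)
n_3 = (+0.6349, -0.7726)
n_4 = (+0.8327, +0.5537)
n_5 = (+0.2169, +0.9762)
  (0,1): δ = 137.47°  ·
  (0,2): δ = 86.42°  ·
  (0,3): δ = 9.50°  ✓
  (0,4): δ = 93.71°  ·
  (0,5): δ = 137.56°  ·
  (1,2): δ = 128.95°  ·
  (1,3): δ = 33.03°  ✓
  (1,4): δ = 51.19°  ·
  (1,5): δ = 95.03°  ·
  (2,3): δ = 84.07°  ·
  (2,4): δ = 0.14°  ✓
  (2,5): δ = 43.99°  ·
  (3,4): δ = 95.79°  ·
  (3,5): δ = 51.94°  ·
  (4,5): δ = 136.15°  ·
antipodal pairs: 3

count = 3; pairs: (0,3), (1,3), (2,4)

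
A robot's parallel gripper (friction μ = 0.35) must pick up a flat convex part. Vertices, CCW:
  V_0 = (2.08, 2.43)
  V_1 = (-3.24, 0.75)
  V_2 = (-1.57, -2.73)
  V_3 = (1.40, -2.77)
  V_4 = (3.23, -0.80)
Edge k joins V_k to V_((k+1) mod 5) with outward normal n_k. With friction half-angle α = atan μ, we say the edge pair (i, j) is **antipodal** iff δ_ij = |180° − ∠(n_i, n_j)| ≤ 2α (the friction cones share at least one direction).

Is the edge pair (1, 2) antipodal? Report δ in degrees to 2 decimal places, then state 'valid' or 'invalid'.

δ = 116.41°, invalid

α = atan 0.35 = 19.29°;  2α = 38.58°
edge 1: e_1 = (+1.67, -3.48);  n_1 = (-0.9016, -0.4326)
edge 2: e_2 = (+2.97, -0.04);  n_2 = (-0.0135, -0.9999)
∠(n_1, n_2) = 63.59°
δ = |180° − 63.59°| = 116.41°
116.41° > 2α = 38.58°  →  invalid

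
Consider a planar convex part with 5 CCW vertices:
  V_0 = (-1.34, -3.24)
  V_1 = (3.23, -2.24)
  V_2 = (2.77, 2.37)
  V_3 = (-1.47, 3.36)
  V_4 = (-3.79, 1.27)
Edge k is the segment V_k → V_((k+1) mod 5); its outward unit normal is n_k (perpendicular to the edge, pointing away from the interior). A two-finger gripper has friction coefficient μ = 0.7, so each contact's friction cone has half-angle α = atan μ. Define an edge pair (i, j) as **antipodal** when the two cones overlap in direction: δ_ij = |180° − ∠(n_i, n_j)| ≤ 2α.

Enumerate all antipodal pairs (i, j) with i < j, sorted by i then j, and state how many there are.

count = 5; pairs: (0,2), (0,3), (1,3), (1,4), (2,4)

α = atan 0.7 = 34.99°;  2α = 69.98°
n_0 = (+0.2138, -0.9769)
n_1 = (+0.9951, +0.0993)
n_2 = (+0.2274, +0.9738)
n_3 = (-0.6693, +0.7430)
n_4 = (-0.8787, -0.4773)
  (0,1): δ = 96.64°  ·
  (0,2): δ = 25.49°  ✓
  (0,3): δ = 29.67°  ✓
  (0,4): δ = 106.17°  ·
  (1,2): δ = 108.84°  ·
  (1,3): δ = 53.68°  ✓
  (1,4): δ = 22.81°  ✓
  (2,3): δ = 124.84°  ·
  (2,4): δ = 48.34°  ✓
  (3,4): δ = 103.50°  ·
antipodal pairs: 5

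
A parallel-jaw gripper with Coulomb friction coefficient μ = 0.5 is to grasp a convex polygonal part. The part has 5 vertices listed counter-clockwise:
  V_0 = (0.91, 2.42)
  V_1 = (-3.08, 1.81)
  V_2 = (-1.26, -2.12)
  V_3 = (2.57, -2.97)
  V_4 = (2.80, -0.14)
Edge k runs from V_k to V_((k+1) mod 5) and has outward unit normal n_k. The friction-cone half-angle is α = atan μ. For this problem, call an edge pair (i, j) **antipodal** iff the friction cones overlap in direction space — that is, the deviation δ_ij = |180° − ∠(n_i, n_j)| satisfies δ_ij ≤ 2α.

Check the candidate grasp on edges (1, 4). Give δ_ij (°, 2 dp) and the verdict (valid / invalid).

α = atan 0.5 = 26.57°;  2α = 53.13°
edge 1: e_1 = (+1.82, -3.93);  n_1 = (-0.9074, -0.4202)
edge 4: e_4 = (-1.89, +2.56);  n_4 = (+0.8045, +0.5939)
∠(n_1, n_4) = 168.41°
δ = |180° − 168.41°| = 11.59°
11.59° ≤ 2α = 53.13°  →  valid

δ = 11.59°, valid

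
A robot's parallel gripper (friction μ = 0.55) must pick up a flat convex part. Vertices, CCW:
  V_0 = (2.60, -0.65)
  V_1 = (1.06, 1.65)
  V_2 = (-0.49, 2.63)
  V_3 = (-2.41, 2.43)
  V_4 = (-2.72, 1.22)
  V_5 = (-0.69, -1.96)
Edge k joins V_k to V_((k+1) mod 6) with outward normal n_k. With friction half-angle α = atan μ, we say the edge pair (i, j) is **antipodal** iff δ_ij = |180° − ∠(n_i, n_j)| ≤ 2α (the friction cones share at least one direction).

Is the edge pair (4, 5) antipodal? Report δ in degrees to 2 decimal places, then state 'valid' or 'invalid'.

δ = 100.84°, invalid

α = atan 0.55 = 28.81°;  2α = 57.62°
edge 4: e_4 = (+2.03, -3.18);  n_4 = (-0.8429, -0.5381)
edge 5: e_5 = (+3.29, +1.31);  n_5 = (+0.3699, -0.9291)
∠(n_4, n_5) = 79.16°
δ = |180° − 79.16°| = 100.84°
100.84° > 2α = 57.62°  →  invalid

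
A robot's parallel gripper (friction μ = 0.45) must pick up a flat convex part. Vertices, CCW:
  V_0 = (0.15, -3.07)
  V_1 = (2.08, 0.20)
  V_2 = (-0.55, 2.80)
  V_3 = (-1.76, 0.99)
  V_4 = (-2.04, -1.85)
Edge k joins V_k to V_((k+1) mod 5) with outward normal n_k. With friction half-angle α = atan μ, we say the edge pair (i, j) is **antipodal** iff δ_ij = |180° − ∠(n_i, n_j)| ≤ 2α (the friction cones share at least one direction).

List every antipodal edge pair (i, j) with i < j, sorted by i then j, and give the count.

α = atan 0.45 = 24.23°;  2α = 48.46°
n_0 = (+0.8612, -0.5083)
n_1 = (+0.7030, +0.7112)
n_2 = (-0.8313, +0.5558)
n_3 = (-0.9952, +0.0981)
n_4 = (-0.4867, -0.8736)
  (0,1): δ = 104.12°  ·
  (0,2): δ = 3.21°  ✓
  (0,3): δ = 24.92°  ✓
  (0,4): δ = 91.43°  ·
  (1,2): δ = 79.09°  ·
  (1,3): δ = 50.96°  ·
  (1,4): δ = 15.55°  ✓
  (2,3): δ = 151.87°  ·
  (2,4): δ = 85.36°  ·
  (3,4): δ = 113.49°  ·
antipodal pairs: 3

count = 3; pairs: (0,2), (0,3), (1,4)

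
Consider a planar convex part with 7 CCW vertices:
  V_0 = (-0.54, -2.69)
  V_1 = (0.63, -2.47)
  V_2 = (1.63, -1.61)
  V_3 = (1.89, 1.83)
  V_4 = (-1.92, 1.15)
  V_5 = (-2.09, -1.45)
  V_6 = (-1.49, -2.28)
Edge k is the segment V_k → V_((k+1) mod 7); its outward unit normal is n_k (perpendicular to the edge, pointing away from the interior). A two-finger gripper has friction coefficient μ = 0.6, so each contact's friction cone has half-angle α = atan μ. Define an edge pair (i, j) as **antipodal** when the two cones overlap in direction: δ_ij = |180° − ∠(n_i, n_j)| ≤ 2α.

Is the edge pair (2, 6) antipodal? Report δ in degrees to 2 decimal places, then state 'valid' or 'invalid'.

α = atan 0.6 = 30.96°;  2α = 61.93°
edge 2: e_2 = (+0.26, +3.44);  n_2 = (+0.9972, -0.0754)
edge 6: e_6 = (+0.95, -0.41);  n_6 = (-0.3963, -0.9181)
∠(n_2, n_6) = 109.02°
δ = |180° − 109.02°| = 70.98°
70.98° > 2α = 61.93°  →  invalid

δ = 70.98°, invalid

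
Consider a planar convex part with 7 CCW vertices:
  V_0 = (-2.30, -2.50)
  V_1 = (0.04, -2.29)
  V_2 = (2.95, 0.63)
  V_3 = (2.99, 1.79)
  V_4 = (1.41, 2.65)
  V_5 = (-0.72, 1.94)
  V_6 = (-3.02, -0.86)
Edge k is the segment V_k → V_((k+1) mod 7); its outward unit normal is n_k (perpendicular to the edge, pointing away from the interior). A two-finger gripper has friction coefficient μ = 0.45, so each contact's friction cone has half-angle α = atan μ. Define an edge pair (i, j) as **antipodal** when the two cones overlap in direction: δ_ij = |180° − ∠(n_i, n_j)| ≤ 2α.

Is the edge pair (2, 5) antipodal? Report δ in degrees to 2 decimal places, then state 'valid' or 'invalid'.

α = atan 0.45 = 24.23°;  2α = 48.46°
edge 2: e_2 = (+0.04, +1.16);  n_2 = (+0.9994, -0.0345)
edge 5: e_5 = (-2.30, -2.80);  n_5 = (-0.7727, +0.6347)
∠(n_2, n_5) = 142.57°
δ = |180° − 142.57°| = 37.43°
37.43° ≤ 2α = 48.46°  →  valid

δ = 37.43°, valid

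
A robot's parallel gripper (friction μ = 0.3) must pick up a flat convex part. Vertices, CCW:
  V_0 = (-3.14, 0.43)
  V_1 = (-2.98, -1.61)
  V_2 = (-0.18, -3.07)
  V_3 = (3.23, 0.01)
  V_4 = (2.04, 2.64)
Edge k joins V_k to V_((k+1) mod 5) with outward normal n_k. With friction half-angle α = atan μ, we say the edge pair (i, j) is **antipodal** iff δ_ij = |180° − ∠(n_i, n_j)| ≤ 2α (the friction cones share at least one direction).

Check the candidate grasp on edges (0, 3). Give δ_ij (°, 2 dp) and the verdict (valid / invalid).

δ = 19.86°, valid

α = atan 0.3 = 16.70°;  2α = 33.40°
edge 0: e_0 = (+0.16, -2.04);  n_0 = (-0.9969, -0.0782)
edge 3: e_3 = (-1.19, +2.63);  n_3 = (+0.9111, +0.4122)
∠(n_0, n_3) = 160.14°
δ = |180° − 160.14°| = 19.86°
19.86° ≤ 2α = 33.40°  →  valid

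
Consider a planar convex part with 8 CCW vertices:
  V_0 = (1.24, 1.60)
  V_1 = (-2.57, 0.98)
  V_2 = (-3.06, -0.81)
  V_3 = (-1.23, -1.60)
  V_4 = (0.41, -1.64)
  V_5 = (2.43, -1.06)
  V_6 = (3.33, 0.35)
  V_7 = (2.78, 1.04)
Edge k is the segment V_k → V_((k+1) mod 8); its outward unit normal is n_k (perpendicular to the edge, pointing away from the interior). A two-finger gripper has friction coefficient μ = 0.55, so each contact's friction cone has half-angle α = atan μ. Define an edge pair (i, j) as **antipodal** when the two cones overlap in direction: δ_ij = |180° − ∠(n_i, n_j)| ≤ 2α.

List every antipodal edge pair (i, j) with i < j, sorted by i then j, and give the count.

count = 11; pairs: (0,2), (0,3), (0,4), (0,5), (1,5), (1,6), (2,6), (2,7), (3,6), (3,7), (4,7)

α = atan 0.55 = 28.81°;  2α = 57.62°
n_0 = (-0.1606, +0.9870)
n_1 = (-0.9645, +0.2640)
n_2 = (-0.3963, -0.9181)
n_3 = (-0.0244, -0.9997)
n_4 = (+0.2760, -0.9612)
n_5 = (+0.8429, -0.5380)
n_6 = (+0.7820, +0.6233)
n_7 = (+0.3417, +0.9398)
  (0,1): δ = 114.55°  ·
  (0,2): δ = 32.59°  ✓
  (0,3): δ = 10.64°  ✓
  (0,4): δ = 6.78°  ✓
  (0,5): δ = 48.21°  ✓
  (0,6): δ = 119.32°  ·
  (0,7): δ = 150.77°  ·
  (1,2): δ = 98.04°  ·
  (1,3): δ = 76.09°  ·
  (1,4): δ = 58.67°  ·
  (1,5): δ = 17.24°  ✓
  (1,6): δ = 53.87°  ✓
  (1,7): δ = 85.33°  ·
  (2,3): δ = 158.05°  ·
  (2,4): δ = 140.63°  ·
  (2,5): δ = 99.20°  ·
  (2,6): δ = 28.09°  ✓
  (2,7): δ = 3.37°  ✓
  (3,4): δ = 162.58°  ·
  (3,5): δ = 121.15°  ·
  (3,6): δ = 50.04°  ✓
  (3,7): δ = 18.59°  ✓
  (4,5): δ = 138.57°  ·
  (4,6): δ = 67.46°  ·
  (4,7): δ = 36.00°  ✓
  (5,6): δ = 108.89°  ·
  (5,7): δ = 77.43°  ·
  (6,7): δ = 148.54°  ·
antipodal pairs: 11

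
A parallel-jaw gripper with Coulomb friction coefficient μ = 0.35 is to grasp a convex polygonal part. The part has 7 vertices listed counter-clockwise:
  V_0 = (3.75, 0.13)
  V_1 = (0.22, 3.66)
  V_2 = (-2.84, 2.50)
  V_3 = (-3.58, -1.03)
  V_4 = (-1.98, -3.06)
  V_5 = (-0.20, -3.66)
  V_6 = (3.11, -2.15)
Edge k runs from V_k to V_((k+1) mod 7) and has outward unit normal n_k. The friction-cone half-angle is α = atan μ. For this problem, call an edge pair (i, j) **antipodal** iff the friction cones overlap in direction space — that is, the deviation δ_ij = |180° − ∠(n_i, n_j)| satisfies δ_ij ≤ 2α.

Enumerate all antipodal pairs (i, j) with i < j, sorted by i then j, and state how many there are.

count = 4; pairs: (0,3), (0,4), (1,5), (2,6)

α = atan 0.35 = 19.29°;  2α = 38.58°
n_0 = (+0.7071, +0.7071)
n_1 = (-0.3545, +0.9351)
n_2 = (-0.9787, +0.2052)
n_3 = (-0.7854, -0.6190)
n_4 = (-0.3194, -0.9476)
n_5 = (+0.4150, -0.9098)
n_6 = (+0.9628, -0.2703)
  (0,1): δ = 114.24°  ·
  (0,2): δ = 56.84°  ·
  (0,3): δ = 6.76°  ✓
  (0,4): δ = 26.37°  ✓
  (0,5): δ = 69.52°  ·
  (0,6): δ = 119.32°  ·
  (1,2): δ = 122.60°  ·
  (1,3): δ = 72.52°  ·
  (1,4): δ = 39.39°  ·
  (1,5): δ = 3.76°  ✓
  (1,6): δ = 53.56°  ·
  (2,3): δ = 129.92°  ·
  (2,4): δ = 96.79°  ·
  (2,5): δ = 53.64°  ·
  (2,6): δ = 3.84°  ✓
  (3,4): δ = 146.87°  ·
  (3,5): δ = 103.72°  ·
  (3,6): δ = 53.92°  ·
  (4,5): δ = 136.85°  ·
  (4,6): δ = 87.05°  ·
  (5,6): δ = 130.20°  ·
antipodal pairs: 4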